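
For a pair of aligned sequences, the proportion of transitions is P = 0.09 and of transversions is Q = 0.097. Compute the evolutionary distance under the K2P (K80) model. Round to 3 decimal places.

0.216

Under the Kimura two-parameter model, d = −½ ln(1 − 2P − Q) − ¼ ln(1 − 2Q).
1 − 2P − Q = 0.723, giving −½ ln(0.723) = 0.162173.
1 − 2Q = 0.806, giving −¼ ln(0.806) = 0.053918.
d = 0.162173 + 0.053918 = 0.216091.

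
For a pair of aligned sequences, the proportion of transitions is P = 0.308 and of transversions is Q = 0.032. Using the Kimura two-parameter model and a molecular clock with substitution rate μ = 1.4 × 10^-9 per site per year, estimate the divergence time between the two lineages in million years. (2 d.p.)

Under the Kimura two-parameter model, d = −½ ln(1 − 2P − Q) − ¼ ln(1 − 2Q).
1 − 2P − Q = 0.352, giving −½ ln(0.352) = 0.522062.
1 − 2Q = 0.936, giving −¼ ln(0.936) = 0.016535.
d = 0.522062 + 0.016535 = 0.538597.
Under a molecular clock d = 2μt, so t = d/(2μ) = 0.538597 / (2 × 1.4 × 10^-9) = 192.36 million years.

192.36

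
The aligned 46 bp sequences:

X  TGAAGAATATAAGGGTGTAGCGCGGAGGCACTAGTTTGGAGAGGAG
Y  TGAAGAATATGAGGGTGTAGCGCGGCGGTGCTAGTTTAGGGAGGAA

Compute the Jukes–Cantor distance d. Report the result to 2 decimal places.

0.17

The sequences differ at 7 of 46 sites (11, 26, 29, 30, 38, 40, 46), so p = 7/46 ≈ 0.152174.
d = −(3/4) ln(1 − 4p/3) = −0.75 ln(1 − 0.202899) = −0.75 ln(0.797101)
  = −0.75 × (-0.226774) = 0.170081 substitutions/site.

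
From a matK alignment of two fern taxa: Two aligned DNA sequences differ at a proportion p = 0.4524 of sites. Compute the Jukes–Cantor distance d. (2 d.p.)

d = −(3/4) ln(1 − 4p/3) = −0.75 ln(1 − 0.6032) = −0.75 ln(0.3968)
  = −0.75 × (-0.924323) = 0.693242 substitutions/site.

0.69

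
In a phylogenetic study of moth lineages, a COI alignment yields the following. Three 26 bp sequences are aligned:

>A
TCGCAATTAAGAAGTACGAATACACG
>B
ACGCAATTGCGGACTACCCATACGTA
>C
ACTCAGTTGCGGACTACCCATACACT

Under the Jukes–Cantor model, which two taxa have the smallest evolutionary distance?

B and C

A–B: 10/26 differ, p = 0.385, d = 0.539.
A–C: 10/26 differ, p = 0.385, d = 0.539.
B–C: 5/26 differ, p = 0.192, d = 0.222.
The smallest distance is between B and C.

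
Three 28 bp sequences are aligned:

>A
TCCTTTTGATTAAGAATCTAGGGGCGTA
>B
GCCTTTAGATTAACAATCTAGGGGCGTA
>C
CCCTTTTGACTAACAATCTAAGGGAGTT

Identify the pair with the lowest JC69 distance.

A–B: 3/28 differ, p = 0.107, d = 0.116.
A–C: 6/28 differ, p = 0.214, d = 0.252.
B–C: 6/28 differ, p = 0.214, d = 0.252.
The smallest distance is between A and B.

A and B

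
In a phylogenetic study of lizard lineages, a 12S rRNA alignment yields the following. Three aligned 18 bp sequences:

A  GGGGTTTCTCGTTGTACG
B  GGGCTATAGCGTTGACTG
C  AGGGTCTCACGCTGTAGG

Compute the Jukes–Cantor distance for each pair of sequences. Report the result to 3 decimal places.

A–B: 7/18 sites differ → p ≈ 0.388889, d = −0.75 ln(1 − 0.518519) = 0.548166 ≈ 0.548.
A–C: 5/18 sites differ → p ≈ 0.277778, d = −0.75 ln(1 − 0.370371) = 0.346968 ≈ 0.347.
B–C: 9/18 sites differ → p = 0.5, d = −0.75 ln(1 − 0.666667) = 0.823960 ≈ 0.824.

d(A,B) = 0.548, d(A,C) = 0.347, d(B,C) = 0.824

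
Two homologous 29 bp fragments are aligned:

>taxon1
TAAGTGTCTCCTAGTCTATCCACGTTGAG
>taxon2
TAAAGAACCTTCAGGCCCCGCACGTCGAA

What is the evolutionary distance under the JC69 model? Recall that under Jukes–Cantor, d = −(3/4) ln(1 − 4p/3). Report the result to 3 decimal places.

The sequences differ at 15 of 29 sites, so p = 15/29 ≈ 0.517241.
d = −(3/4) ln(1 − 4p/3) = −0.75 ln(1 − 0.689655) = −0.75 ln(0.310345)
  = −0.75 × (-1.170071) = 0.877553 substitutions/site.

0.878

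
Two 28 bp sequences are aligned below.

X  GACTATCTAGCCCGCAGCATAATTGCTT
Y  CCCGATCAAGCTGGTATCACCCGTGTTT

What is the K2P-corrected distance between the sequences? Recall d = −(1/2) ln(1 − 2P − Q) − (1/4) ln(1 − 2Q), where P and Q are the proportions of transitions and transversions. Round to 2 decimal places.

0.72

Of 28 sites, 4 differences are transitions and 9 are transversions, so P = 4/28 ≈ 0.142857 and Q = 9/28 ≈ 0.321429.
Under the Kimura two-parameter model, d = −½ ln(1 − 2P − Q) − ¼ ln(1 − 2Q).
1 − 2P − Q = 0.392857, giving −½ ln(0.392857) = 0.467155.
1 − 2Q = 0.357142, giving −¼ ln(0.357142) = 0.257405.
d = 0.467155 + 0.257405 = 0.724560.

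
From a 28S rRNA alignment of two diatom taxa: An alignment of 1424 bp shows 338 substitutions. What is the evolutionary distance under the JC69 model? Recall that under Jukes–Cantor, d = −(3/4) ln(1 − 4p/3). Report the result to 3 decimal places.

0.285

p = 338/1424 ≈ 0.23736.
d = −(3/4) ln(1 − 4p/3) = −0.75 ln(1 − 0.31648) = −0.75 ln(0.68352)
  = −0.75 × (-0.380499) = 0.285374 substitutions/site.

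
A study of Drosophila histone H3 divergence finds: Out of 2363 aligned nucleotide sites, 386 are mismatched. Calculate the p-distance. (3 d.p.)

p = 386/2363 = 0.163351… ≈ 0.163 (to 3 d.p.).

0.163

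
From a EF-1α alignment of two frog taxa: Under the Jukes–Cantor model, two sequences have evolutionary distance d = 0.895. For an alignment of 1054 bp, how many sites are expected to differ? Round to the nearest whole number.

Invert JC69: p = (3/4)(1 − e^(−4d/3)) = 0.75 × (1 − e^(-1.193333)) = 0.75 × (1 − 0.303209) = 0.522593.
Expected differing sites = pL ≈ 0.522593 × 1054 = 550.813022 ≈ 551.

551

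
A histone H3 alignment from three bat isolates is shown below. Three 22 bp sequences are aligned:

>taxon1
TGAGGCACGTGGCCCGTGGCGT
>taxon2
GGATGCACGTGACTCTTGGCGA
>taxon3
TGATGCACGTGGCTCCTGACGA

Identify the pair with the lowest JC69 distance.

taxon2 and taxon3

taxon1–taxon2: 6/22 differ, p = 0.273, d = 0.339.
taxon1–taxon3: 5/22 differ, p = 0.227, d = 0.271.
taxon2–taxon3: 4/22 differ, p = 0.182, d = 0.208.
The smallest distance is between taxon2 and taxon3.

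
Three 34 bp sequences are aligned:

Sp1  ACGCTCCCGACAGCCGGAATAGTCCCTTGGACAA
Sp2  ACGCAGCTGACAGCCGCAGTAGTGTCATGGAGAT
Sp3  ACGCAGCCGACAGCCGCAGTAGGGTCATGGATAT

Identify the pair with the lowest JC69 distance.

Sp1–Sp2: 10/34 differ, p = 0.294, d = 0.373.
Sp1–Sp3: 10/34 differ, p = 0.294, d = 0.373.
Sp2–Sp3: 3/34 differ, p = 0.088, d = 0.094.
The smallest distance is between Sp2 and Sp3.

Sp2 and Sp3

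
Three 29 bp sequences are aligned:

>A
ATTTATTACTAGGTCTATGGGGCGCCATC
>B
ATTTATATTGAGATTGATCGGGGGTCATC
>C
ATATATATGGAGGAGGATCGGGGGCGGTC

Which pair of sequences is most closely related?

B and C

A–B: 10/29 differ, p = 0.345, d = 0.462.
A–C: 12/29 differ, p = 0.414, d = 0.602.
B–C: 8/29 differ, p = 0.276, d = 0.344.
The smallest distance is between B and C.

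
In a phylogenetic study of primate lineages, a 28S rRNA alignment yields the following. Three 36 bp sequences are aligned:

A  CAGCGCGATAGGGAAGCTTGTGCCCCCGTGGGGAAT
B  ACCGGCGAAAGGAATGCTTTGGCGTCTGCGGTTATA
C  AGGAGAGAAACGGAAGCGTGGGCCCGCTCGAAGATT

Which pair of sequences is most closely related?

A–B: 17/36 differ, p = 0.472, d = 0.745.
A–C: 14/36 differ, p = 0.389, d = 0.548.
B–C: 18/36 differ, p = 0.500, d = 0.824.
The smallest distance is between A and C.

A and C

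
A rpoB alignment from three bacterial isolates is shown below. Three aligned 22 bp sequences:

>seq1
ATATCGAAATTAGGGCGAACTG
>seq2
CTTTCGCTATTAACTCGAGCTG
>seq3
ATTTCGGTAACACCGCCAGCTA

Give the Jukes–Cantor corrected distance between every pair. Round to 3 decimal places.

seq1–seq2: 8/22 sites differ → p ≈ 0.363636, d = −0.75 ln(1 − 0.484848) = 0.497470 ≈ 0.497.
seq1–seq3: 10/22 sites differ → p ≈ 0.454545, d = −0.75 ln(1 − 0.60606) = 0.698667 ≈ 0.699.
seq2–seq3: 8/22 sites differ → p ≈ 0.363636, d = −0.75 ln(1 − 0.484848) = 0.497470 ≈ 0.497.

d(seq1,seq2) = 0.497, d(seq1,seq3) = 0.699, d(seq2,seq3) = 0.497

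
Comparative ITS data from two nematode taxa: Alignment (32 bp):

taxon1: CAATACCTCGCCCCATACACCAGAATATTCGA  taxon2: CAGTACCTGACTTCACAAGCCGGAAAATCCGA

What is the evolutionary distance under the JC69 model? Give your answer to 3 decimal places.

0.460

The sequences differ at 11 of 32 sites, so p = 11/32 = 0.34375.
d = −(3/4) ln(1 − 4p/3) = −0.75 ln(1 − 0.458333) = −0.75 ln(0.541667)
  = −0.75 × (-0.613104) = 0.459828 substitutions/site.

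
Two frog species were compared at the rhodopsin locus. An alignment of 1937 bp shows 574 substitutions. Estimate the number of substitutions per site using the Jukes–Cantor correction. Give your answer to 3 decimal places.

p = 574/1937 ≈ 0.296335.
d = −(3/4) ln(1 − 4p/3) = −0.75 ln(1 − 0.395113) = −0.75 ln(0.604887)
  = −0.75 × (-0.502714) = 0.377036 substitutions/site.

0.377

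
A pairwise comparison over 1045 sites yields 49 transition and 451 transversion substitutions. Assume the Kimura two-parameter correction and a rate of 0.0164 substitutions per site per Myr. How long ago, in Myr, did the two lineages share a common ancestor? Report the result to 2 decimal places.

P = 49/1045 ≈ 0.04689 and Q = 451/1045 ≈ 0.431579.
Under the Kimura two-parameter model, d = −½ ln(1 − 2P − Q) − ¼ ln(1 − 2Q).
1 − 2P − Q = 0.474641, giving −½ ln(0.474641) = 0.372598.
1 − 2Q = 0.136842, giving −¼ ln(0.136842) = 0.497232.
d = 0.372598 + 0.497232 = 0.869830.
Under a molecular clock d = 2μt, so t = d/(2μ) = 0.869830 / (2 × 0.0164) = 26.52 Myr.

26.52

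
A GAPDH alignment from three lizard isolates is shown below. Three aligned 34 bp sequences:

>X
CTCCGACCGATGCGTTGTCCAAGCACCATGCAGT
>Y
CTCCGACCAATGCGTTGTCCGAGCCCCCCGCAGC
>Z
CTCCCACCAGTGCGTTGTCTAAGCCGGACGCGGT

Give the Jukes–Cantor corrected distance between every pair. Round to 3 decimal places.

X–Y: 6/34 sites differ → p ≈ 0.176471, d = −0.75 ln(1 − 0.235295) = 0.201199 ≈ 0.201.
X–Z: 9/34 sites differ → p ≈ 0.264706, d = −0.75 ln(1 − 0.352941) = 0.326488 ≈ 0.326.
Y–Z: 9/34 sites differ → p ≈ 0.264706, d = −0.75 ln(1 − 0.352941) = 0.326488 ≈ 0.326.

d(X,Y) = 0.201, d(X,Z) = 0.326, d(Y,Z) = 0.326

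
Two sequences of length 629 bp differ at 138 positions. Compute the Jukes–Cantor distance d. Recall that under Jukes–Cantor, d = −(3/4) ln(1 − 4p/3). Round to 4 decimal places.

p = 138/629 ≈ 0.219396.
d = −(3/4) ln(1 − 4p/3) = −0.75 ln(1 − 0.292528) = −0.75 ln(0.707472)
  = −0.75 × (-0.346057) = 0.259543 substitutions/site.

0.2595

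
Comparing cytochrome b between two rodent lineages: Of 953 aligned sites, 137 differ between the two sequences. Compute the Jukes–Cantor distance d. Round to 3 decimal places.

p = 137/953 ≈ 0.143757.
d = −(3/4) ln(1 − 4p/3) = −0.75 ln(1 − 0.191676) = −0.75 ln(0.808324)
  = −0.75 × (-0.212792) = 0.159594 substitutions/site.

0.160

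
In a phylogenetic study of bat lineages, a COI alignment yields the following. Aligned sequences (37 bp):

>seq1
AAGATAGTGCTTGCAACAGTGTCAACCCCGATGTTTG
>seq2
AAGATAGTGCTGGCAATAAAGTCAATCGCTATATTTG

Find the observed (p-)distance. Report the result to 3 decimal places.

The sequences differ at 8 of 37 positions (sites 12, 17, 19, 20, 26, 28, 30, 33).
p = 8/37 = 0.216216… ≈ 0.216 (to 3 d.p.).

0.216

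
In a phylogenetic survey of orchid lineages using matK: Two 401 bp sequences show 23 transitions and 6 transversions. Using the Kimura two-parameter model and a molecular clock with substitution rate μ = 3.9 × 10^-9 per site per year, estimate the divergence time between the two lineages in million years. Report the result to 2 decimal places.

P = 23/401 ≈ 0.057357 and Q = 6/401 ≈ 0.014963.
Under the Kimura two-parameter model, d = −½ ln(1 − 2P − Q) − ¼ ln(1 − 2Q).
1 − 2P − Q = 0.870323, giving −½ ln(0.870323) = 0.069445.
1 − 2Q = 0.970074, giving −¼ ln(0.970074) = 0.007596.
d = 0.069445 + 0.007596 = 0.077041.
Under a molecular clock d = 2μt, so t = d/(2μ) = 0.077041 / (2 × 3.9 × 10^-9) = 9.88 million years.

9.88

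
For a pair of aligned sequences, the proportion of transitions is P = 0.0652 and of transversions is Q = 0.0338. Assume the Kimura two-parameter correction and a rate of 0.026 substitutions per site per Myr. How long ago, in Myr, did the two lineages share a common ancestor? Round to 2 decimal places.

2.06

Under the Kimura two-parameter model, d = −½ ln(1 − 2P − Q) − ¼ ln(1 − 2Q).
1 − 2P − Q = 0.8358, giving −½ ln(0.8358) = 0.089683.
1 − 2Q = 0.9324, giving −¼ ln(0.9324) = 0.017498.
d = 0.089683 + 0.017498 = 0.107181.
Under a molecular clock d = 2μt, so t = d/(2μ) = 0.107181 / (2 × 0.026) = 2.06 Myr.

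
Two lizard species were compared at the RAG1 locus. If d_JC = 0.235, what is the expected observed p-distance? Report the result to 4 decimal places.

p = (3/4)(1 − e^(−4d/3)) = 0.75 × (1 − e^(-0.313333)) = 0.75 × (1 − 0.731006) = 0.201746.

0.2017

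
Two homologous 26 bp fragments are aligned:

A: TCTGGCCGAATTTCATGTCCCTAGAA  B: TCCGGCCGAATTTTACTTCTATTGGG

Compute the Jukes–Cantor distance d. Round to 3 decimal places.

The sequences differ at 9 of 26 sites (3, 14, 16, 17, 20, 21, 23, 25, 26), so p = 9/26 ≈ 0.346154.
d = −(3/4) ln(1 − 4p/3) = −0.75 ln(1 − 0.461539) = −0.75 ln(0.538461)
  = −0.75 × (-0.619040) = 0.464280 substitutions/site.

0.464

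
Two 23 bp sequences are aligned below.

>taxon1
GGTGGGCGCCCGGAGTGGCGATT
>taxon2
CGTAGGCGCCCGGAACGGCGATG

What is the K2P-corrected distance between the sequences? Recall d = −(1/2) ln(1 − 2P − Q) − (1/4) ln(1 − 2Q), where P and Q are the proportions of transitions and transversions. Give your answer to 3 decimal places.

0.261

Of 23 sites, 3 differences are transitions and 2 are transversions, so P = 3/23 ≈ 0.130435 and Q = 2/23 ≈ 0.086957.
Under the Kimura two-parameter model, d = −½ ln(1 − 2P − Q) − ¼ ln(1 − 2Q).
1 − 2P − Q = 0.652173, giving −½ ln(0.652173) = 0.213723.
1 − 2Q = 0.826086, giving −¼ ln(0.826086) = 0.047764.
d = 0.213723 + 0.047764 = 0.261487.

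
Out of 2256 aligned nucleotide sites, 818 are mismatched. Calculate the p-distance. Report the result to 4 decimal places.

0.3626

p = 818/2256 = 0.362588… ≈ 0.3626 (to 4 d.p.).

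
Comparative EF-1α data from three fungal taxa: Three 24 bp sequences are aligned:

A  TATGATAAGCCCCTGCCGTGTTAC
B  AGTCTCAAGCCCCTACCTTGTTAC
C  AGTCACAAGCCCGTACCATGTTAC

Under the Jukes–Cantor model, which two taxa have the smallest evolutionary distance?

A–B: 7/24 differ, p = 0.292, d = 0.369.
A–C: 7/24 differ, p = 0.292, d = 0.369.
B–C: 3/24 differ, p = 0.125, d = 0.137.
The smallest distance is between B and C.

B and C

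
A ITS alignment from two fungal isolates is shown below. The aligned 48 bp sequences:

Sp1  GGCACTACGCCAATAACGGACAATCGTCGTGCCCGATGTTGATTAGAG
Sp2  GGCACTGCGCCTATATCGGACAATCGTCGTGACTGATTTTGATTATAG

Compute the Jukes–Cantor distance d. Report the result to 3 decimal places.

The sequences differ at 7 of 48 sites (7, 12, 16, 32, 34, 38, 46), so p = 7/48 ≈ 0.145833.
d = −(3/4) ln(1 − 4p/3) = −0.75 ln(1 − 0.194444) = −0.75 ln(0.805556)
  = −0.75 × (-0.216223) = 0.162167 substitutions/site.

0.162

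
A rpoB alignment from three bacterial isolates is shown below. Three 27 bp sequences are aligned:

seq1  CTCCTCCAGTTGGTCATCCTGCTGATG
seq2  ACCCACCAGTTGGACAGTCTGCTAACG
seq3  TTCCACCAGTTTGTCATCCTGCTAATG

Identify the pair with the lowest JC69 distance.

seq1 and seq3

seq1–seq2: 8/27 differ, p = 0.296, d = 0.377.
seq1–seq3: 4/27 differ, p = 0.148, d = 0.165.
seq2–seq3: 7/27 differ, p = 0.259, d = 0.318.
The smallest distance is between seq1 and seq3.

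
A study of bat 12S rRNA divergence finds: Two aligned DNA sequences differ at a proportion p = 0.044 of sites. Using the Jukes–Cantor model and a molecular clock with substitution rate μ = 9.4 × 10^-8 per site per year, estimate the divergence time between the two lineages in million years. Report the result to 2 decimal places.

0.24

d = −(3/4) ln(1 − 4p/3) = −0.75 ln(1 − 0.058667) = −0.75 ln(0.941333)
  = −0.75 × (-0.060458) = 0.045344 substitutions/site.
Under a molecular clock d = 2μt, so t = d/(2μ) = 0.045344 / (2 × 9.4 × 10^-8) = 0.24 million years.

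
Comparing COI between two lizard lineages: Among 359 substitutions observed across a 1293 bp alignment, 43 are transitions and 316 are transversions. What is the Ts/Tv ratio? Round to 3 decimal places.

0.136

R = 43/316 = 0.136075… ≈ 0.136 (to 3 d.p.).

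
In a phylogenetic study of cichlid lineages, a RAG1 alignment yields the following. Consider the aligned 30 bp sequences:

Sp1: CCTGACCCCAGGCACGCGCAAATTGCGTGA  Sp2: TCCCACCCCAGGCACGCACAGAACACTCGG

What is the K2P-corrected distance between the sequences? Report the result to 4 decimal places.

0.5574

Of 30 sites, 8 differences are transitions and 3 are transversions, so P = 8/30 ≈ 0.266667 and Q = 3/30 = 0.1.
Under the Kimura two-parameter model, d = −½ ln(1 − 2P − Q) − ¼ ln(1 − 2Q).
1 − 2P − Q = 0.366666, giving −½ ln(0.366666) = 0.501652.
1 − 2Q = 0.8, giving −¼ ln(0.8) = 0.055786.
d = 0.501652 + 0.055786 = 0.557438.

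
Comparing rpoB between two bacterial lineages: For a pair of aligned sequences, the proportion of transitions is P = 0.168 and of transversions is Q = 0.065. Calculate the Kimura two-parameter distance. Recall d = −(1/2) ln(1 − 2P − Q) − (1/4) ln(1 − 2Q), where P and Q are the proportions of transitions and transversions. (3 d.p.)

Under the Kimura two-parameter model, d = −½ ln(1 − 2P − Q) − ¼ ln(1 − 2Q).
1 − 2P − Q = 0.599, giving −½ ln(0.599) = 0.256247.
1 − 2Q = 0.87, giving −¼ ln(0.87) = 0.034816.
d = 0.256247 + 0.034816 = 0.291063.

0.291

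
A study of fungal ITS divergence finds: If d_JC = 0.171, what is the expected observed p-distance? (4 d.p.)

p = (3/4)(1 − e^(−4d/3)) = 0.75 × (1 − e^(-0.228)) = 0.75 × (1 − 0.796124) = 0.152907.

0.1529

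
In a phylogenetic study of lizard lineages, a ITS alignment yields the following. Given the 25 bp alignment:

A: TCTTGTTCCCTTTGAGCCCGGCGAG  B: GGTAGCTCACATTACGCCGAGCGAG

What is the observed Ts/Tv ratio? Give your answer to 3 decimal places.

Transitions are A↔G and C↔T; transversions are all other mismatches.
Transitions: 3. Transversions: 7.
R = 3/7 = 0.428571… ≈ 0.429 (to 3 d.p.).

0.429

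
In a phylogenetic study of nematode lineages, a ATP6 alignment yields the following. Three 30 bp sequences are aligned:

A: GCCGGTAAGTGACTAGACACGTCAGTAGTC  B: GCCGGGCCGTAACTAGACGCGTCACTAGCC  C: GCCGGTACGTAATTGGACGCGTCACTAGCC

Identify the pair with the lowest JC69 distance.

B and C

A–B: 7/30 differ, p = 0.233, d = 0.280.
A–C: 7/30 differ, p = 0.233, d = 0.280.
B–C: 4/30 differ, p = 0.133, d = 0.147.
The smallest distance is between B and C.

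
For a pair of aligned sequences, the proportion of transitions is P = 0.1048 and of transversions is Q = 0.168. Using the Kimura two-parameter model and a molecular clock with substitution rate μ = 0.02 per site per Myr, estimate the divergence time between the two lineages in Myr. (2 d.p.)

8.49

Under the Kimura two-parameter model, d = −½ ln(1 − 2P − Q) − ¼ ln(1 − 2Q).
1 − 2P − Q = 0.6224, giving −½ ln(0.6224) = 0.237086.
1 − 2Q = 0.664, giving −¼ ln(0.664) = 0.102368.
d = 0.237086 + 0.102368 = 0.339454.
Under a molecular clock d = 2μt, so t = d/(2μ) = 0.339454 / (2 × 0.02) = 8.49 Myr.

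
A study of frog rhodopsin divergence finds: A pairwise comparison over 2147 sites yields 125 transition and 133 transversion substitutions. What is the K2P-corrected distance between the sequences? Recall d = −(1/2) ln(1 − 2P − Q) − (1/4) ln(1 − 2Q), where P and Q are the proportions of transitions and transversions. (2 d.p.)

P = 125/2147 ≈ 0.058221 and Q = 133/2147 ≈ 0.061947.
Under the Kimura two-parameter model, d = −½ ln(1 − 2P − Q) − ¼ ln(1 − 2Q).
1 − 2P − Q = 0.821611, giving −½ ln(0.821611) = 0.098244.
1 − 2Q = 0.876106, giving −¼ ln(0.876106) = 0.033067.
d = 0.098244 + 0.033067 = 0.131311.

0.13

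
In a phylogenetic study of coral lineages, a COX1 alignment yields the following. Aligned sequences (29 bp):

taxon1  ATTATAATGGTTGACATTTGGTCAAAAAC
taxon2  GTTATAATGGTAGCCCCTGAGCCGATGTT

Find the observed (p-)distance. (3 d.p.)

The sequences differ at 13 of 29 positions.
p = 13/29 = 0.448275… ≈ 0.448 (to 3 d.p.).

0.448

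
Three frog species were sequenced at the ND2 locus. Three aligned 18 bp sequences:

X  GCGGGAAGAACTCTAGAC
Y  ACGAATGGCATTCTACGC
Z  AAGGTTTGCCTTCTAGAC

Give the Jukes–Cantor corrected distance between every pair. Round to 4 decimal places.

d(X,Y) = 0.8240, d(X,Z) = 0.6735, d(Y,Z) = 0.5482

X–Y: 9/18 sites differ → p = 0.5, d = −0.75 ln(1 − 0.666667) = 0.823960 ≈ 0.8240.
X–Z: 8/18 sites differ → p ≈ 0.444444, d = −0.75 ln(1 − 0.592592) = 0.673455 ≈ 0.6735.
Y–Z: 7/18 sites differ → p ≈ 0.388889, d = −0.75 ln(1 − 0.518519) = 0.548166 ≈ 0.5482.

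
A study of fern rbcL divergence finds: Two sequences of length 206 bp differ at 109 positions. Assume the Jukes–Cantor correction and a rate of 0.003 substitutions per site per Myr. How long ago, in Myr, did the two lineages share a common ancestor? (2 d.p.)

152.81

p = 109/206 ≈ 0.529126.
d = −(3/4) ln(1 − 4p/3) = −0.75 ln(1 − 0.705501) = −0.75 ln(0.294499)
  = −0.75 × (-1.222480) = 0.916860 substitutions/site.
Under a molecular clock d = 2μt, so t = d/(2μ) = 0.916860 / (2 × 0.003) = 152.81 Myr.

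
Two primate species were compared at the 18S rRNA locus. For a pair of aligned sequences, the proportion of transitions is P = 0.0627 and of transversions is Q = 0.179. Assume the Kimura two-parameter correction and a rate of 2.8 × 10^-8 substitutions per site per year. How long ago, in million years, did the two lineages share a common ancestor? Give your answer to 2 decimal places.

Under the Kimura two-parameter model, d = −½ ln(1 − 2P − Q) − ¼ ln(1 − 2Q).
1 − 2P − Q = 0.6956, giving −½ ln(0.6956) = 0.181490.
1 − 2Q = 0.642, giving −¼ ln(0.642) = 0.110792.
d = 0.181490 + 0.110792 = 0.292282.
Under a molecular clock d = 2μt, so t = d/(2μ) = 0.292282 / (2 × 2.8 × 10^-8) = 5.22 million years.

5.22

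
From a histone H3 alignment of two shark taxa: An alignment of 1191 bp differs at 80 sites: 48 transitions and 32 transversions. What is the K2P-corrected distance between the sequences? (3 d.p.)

0.071

P = 48/1191 ≈ 0.040302 and Q = 32/1191 ≈ 0.026868.
Under the Kimura two-parameter model, d = −½ ln(1 − 2P − Q) − ¼ ln(1 − 2Q).
1 − 2P − Q = 0.892528, giving −½ ln(0.892528) = 0.056849.
1 − 2Q = 0.946264, giving −¼ ln(0.946264) = 0.013808.
d = 0.056849 + 0.013808 = 0.070657.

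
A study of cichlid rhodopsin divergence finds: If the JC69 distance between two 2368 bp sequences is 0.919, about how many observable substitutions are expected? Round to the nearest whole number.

1254

Invert JC69: p = (3/4)(1 − e^(−4d/3)) = 0.75 × (1 − e^(-1.225333)) = 0.75 × (1 − 0.293660) = 0.529755.
Expected differing sites = pL ≈ 0.529755 × 2368 = 1254.45984 ≈ 1254.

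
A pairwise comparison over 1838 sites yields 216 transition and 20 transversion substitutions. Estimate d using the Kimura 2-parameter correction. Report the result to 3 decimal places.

P = 216/1838 ≈ 0.117519 and Q = 20/1838 ≈ 0.010881.
Under the Kimura two-parameter model, d = −½ ln(1 − 2P − Q) − ¼ ln(1 − 2Q).
1 − 2P − Q = 0.754081, giving −½ ln(0.754081) = 0.141128.
1 − 2Q = 0.978238, giving −¼ ln(0.978238) = 0.005501.
d = 0.141128 + 0.005501 = 0.146629.

0.147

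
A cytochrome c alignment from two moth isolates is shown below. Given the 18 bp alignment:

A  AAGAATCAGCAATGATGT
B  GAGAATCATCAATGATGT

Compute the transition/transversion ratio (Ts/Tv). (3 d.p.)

1.000

Transitions are A↔G and C↔T; transversions are all other mismatches.
Transitions: 1. Transversions: 1.
R = 1/1 = 1.000.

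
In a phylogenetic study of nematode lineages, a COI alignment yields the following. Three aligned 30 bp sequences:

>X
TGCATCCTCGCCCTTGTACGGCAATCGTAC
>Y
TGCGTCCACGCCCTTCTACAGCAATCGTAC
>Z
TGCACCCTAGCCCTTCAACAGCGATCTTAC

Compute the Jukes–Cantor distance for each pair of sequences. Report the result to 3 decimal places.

d(X,Y) = 0.147, d(X,Z) = 0.280, d(Y,Z) = 0.280

X–Y: 4/30 sites differ → p ≈ 0.133333, d = −0.75 ln(1 − 0.177777) = 0.146808 ≈ 0.147.
X–Z: 7/30 sites differ → p ≈ 0.233333, d = −0.75 ln(1 − 0.311111) = 0.279506 ≈ 0.280.
Y–Z: 7/30 sites differ → p ≈ 0.233333, d = −0.75 ln(1 − 0.311111) = 0.279506 ≈ 0.280.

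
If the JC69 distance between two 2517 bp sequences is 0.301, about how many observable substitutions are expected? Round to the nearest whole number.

624

Invert JC69: p = (3/4)(1 − e^(−4d/3)) = 0.75 × (1 − e^(-0.401333)) = 0.75 × (1 − 0.669427) = 0.247930.
Expected differing sites = pL ≈ 0.247930 × 2517 = 624.03981 ≈ 624.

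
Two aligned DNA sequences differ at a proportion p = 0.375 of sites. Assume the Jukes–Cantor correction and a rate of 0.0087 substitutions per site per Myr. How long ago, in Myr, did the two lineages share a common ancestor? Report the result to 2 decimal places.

d = −(3/4) ln(1 − 4p/3) = −0.75 ln(1 − 0.5) = −0.75 ln(0.5)
  = −0.75 × (-0.693147) = 0.519860 substitutions/site.
Under a molecular clock d = 2μt, so t = d/(2μ) = 0.519860 / (2 × 0.0087) = 29.88 Myr.

29.88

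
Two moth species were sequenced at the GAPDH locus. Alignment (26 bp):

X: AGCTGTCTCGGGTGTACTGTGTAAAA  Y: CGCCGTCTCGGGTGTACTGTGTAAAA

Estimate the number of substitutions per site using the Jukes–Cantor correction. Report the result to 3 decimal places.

The sequences differ at 2 of 26 sites (1, 4), so p = 2/26 ≈ 0.076923.
d = −(3/4) ln(1 − 4p/3) = −0.75 ln(1 − 0.102564) = −0.75 ln(0.897436)
  = −0.75 × (-0.108213) = 0.081160 substitutions/site.

0.081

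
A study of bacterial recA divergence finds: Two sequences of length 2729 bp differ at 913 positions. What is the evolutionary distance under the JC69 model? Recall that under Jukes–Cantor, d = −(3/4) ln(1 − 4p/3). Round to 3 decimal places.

p = 913/2729 ≈ 0.334555.
d = −(3/4) ln(1 − 4p/3) = −0.75 ln(1 − 0.446073) = −0.75 ln(0.553927)
  = −0.75 × (-0.590722) = 0.443042 substitutions/site.

0.443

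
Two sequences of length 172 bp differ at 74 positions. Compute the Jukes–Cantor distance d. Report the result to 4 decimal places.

p = 74/172 ≈ 0.430233.
d = −(3/4) ln(1 − 4p/3) = −0.75 ln(1 − 0.573644) = −0.75 ln(0.426356)
  = −0.75 × (-0.852481) = 0.639361 substitutions/site.

0.6394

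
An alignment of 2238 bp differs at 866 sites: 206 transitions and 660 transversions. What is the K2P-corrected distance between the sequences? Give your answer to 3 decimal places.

0.549

P = 206/2238 ≈ 0.092046 and Q = 660/2238 ≈ 0.294906.
Under the Kimura two-parameter model, d = −½ ln(1 − 2P − Q) − ¼ ln(1 − 2Q).
1 − 2P − Q = 0.521002, giving −½ ln(0.521002) = 0.326001.
1 − 2Q = 0.410188, giving −¼ ln(0.410188) = 0.222785.
d = 0.326001 + 0.222785 = 0.548786.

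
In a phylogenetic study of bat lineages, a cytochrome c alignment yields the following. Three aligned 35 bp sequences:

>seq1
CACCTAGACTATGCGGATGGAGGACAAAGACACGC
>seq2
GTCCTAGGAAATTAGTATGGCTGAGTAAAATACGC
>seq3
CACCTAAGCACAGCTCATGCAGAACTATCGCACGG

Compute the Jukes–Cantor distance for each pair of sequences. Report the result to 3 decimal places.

seq1–seq2: 14/35 sites differ → p = 0.4, d = −0.75 ln(1 − 0.533333) = 0.571605 ≈ 0.572.
seq1–seq3: 14/35 sites differ → p = 0.4, d = −0.75 ln(1 − 0.533333) = 0.571605 ≈ 0.572.
seq2–seq3: 20/35 sites differ → p ≈ 0.571429, d = −0.75 ln(1 − 0.761905) = 1.076314 ≈ 1.076.

d(seq1,seq2) = 0.572, d(seq1,seq3) = 0.572, d(seq2,seq3) = 1.076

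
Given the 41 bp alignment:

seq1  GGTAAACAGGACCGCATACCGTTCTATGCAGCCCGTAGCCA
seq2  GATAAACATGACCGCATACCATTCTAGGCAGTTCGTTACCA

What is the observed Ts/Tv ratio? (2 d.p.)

1.67

Transitions are A↔G and C↔T; transversions are all other mismatches.
Transitions: 5. Transversions: 3.
R = 5/3 = 1.666666… ≈ 1.67 (to 2 d.p.).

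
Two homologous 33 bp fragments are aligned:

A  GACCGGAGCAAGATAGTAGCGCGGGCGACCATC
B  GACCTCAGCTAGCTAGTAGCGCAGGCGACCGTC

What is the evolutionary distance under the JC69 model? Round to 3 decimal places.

The sequences differ at 6 of 33 sites (5, 6, 10, 13, 23, 31), so p = 6/33 ≈ 0.181818.
d = −(3/4) ln(1 − 4p/3) = −0.75 ln(1 − 0.242424) = −0.75 ln(0.757576)
  = −0.75 × (-0.277631) = 0.208223 substitutions/site.

0.208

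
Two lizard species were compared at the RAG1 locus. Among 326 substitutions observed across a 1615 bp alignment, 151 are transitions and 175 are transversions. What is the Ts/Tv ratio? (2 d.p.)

0.86

R = 151/175 = 0.862857… ≈ 0.86 (to 2 d.p.).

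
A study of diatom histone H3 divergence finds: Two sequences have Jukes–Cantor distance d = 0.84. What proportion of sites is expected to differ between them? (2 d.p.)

0.51

p = (3/4)(1 − e^(−4d/3)) = 0.75 × (1 − e^(-1.12)) = 0.75 × (1 − 0.326280) = 0.505290.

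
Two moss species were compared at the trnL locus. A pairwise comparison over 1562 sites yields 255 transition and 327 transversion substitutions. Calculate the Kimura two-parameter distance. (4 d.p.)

P = 255/1562 ≈ 0.163252 and Q = 327/1562 ≈ 0.209347.
Under the Kimura two-parameter model, d = −½ ln(1 − 2P − Q) − ¼ ln(1 − 2Q).
1 − 2P − Q = 0.464149, giving −½ ln(0.464149) = 0.383775.
1 − 2Q = 0.581306, giving −¼ ln(0.581306) = 0.135619.
d = 0.383775 + 0.135619 = 0.519394.

0.5194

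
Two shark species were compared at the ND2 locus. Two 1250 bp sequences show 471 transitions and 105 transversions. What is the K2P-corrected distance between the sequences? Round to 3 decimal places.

0.955

P = 471/1250 = 0.3768 and Q = 105/1250 = 0.084.
Under the Kimura two-parameter model, d = −½ ln(1 − 2P − Q) − ¼ ln(1 − 2Q).
1 − 2P − Q = 0.1624, giving −½ ln(0.1624) = 0.908846.
1 − 2Q = 0.832, giving −¼ ln(0.832) = 0.045981.
d = 0.908846 + 0.045981 = 0.954827.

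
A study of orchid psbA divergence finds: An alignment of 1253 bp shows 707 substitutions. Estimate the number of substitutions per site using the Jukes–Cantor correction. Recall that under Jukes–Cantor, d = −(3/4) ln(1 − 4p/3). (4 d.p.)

1.0467

p = 707/1253 ≈ 0.564246.
d = −(3/4) ln(1 − 4p/3) = −0.75 ln(1 − 0.752328) = −0.75 ln(0.247672)
  = −0.75 × (-1.395650) = 1.046738 substitutions/site.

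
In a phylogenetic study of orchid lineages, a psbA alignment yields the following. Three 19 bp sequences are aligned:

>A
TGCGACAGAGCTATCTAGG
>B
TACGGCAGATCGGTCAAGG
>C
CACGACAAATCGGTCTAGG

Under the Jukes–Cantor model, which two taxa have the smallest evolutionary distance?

B and C

A–B: 6/19 differ, p = 0.316, d = 0.410.
A–C: 6/19 differ, p = 0.316, d = 0.410.
B–C: 4/19 differ, p = 0.211, d = 0.247.
The smallest distance is between B and C.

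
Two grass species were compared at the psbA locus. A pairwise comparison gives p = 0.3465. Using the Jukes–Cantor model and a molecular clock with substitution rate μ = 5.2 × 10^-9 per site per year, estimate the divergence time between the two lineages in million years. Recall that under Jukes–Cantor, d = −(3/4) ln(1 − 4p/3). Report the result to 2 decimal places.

44.70

d = −(3/4) ln(1 − 4p/3) = −0.75 ln(1 − 0.462) = −0.75 ln(0.538)
  = −0.75 × (-0.619897) = 0.464923 substitutions/site.
Under a molecular clock d = 2μt, so t = d/(2μ) = 0.464923 / (2 × 5.2 × 10^-9) = 44.70 million years.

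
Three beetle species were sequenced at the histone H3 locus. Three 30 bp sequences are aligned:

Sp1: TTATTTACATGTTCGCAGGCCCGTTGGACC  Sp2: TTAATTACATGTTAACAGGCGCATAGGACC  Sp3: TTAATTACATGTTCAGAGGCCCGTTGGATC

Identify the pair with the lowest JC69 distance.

Sp1–Sp2: 6/30 differ, p = 0.200, d = 0.233.
Sp1–Sp3: 4/30 differ, p = 0.133, d = 0.147.
Sp2–Sp3: 6/30 differ, p = 0.200, d = 0.233.
The smallest distance is between Sp1 and Sp3.

Sp1 and Sp3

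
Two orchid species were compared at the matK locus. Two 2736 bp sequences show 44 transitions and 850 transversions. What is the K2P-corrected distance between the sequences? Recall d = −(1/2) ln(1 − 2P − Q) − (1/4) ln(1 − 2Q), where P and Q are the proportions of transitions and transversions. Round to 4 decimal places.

0.4527

P = 44/2736 ≈ 0.016082 and Q = 850/2736 ≈ 0.310673.
Under the Kimura two-parameter model, d = −½ ln(1 − 2P − Q) − ¼ ln(1 − 2Q).
1 − 2P − Q = 0.657163, giving −½ ln(0.657163) = 0.209912.
1 − 2Q = 0.378654, giving −¼ ln(0.378654) = 0.242783.
d = 0.209912 + 0.242783 = 0.452695.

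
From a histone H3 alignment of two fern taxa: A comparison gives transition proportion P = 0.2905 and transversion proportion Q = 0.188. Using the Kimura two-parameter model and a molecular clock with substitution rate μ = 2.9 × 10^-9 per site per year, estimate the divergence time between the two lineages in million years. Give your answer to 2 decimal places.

146.65

Under the Kimura two-parameter model, d = −½ ln(1 − 2P − Q) − ¼ ln(1 − 2Q).
1 − 2P − Q = 0.231, giving −½ ln(0.231) = 0.732669.
1 − 2Q = 0.624, giving −¼ ln(0.624) = 0.117901.
d = 0.732669 + 0.117901 = 0.850570.
Under a molecular clock d = 2μt, so t = d/(2μ) = 0.850570 / (2 × 2.9 × 10^-9) = 146.65 million years.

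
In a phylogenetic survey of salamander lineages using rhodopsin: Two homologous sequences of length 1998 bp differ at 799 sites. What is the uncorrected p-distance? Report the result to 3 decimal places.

0.400

p = 799/1998 = 0.399899… ≈ 0.400 (to 3 d.p.).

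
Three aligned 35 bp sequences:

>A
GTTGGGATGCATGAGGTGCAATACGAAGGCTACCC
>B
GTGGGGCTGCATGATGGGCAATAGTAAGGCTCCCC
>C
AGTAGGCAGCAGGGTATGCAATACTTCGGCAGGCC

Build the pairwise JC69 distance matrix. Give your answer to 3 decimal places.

A–B: 7/35 sites differ → p = 0.2, d = −0.75 ln(1 − 0.266667) = 0.232617 ≈ 0.233.
A–C: 15/35 sites differ → p ≈ 0.428571, d = −0.75 ln(1 − 0.571428) = 0.635472 ≈ 0.635.
B–C: 15/35 sites differ → p ≈ 0.428571, d = −0.75 ln(1 − 0.571428) = 0.635472 ≈ 0.635.

d(A,B) = 0.233, d(A,C) = 0.635, d(B,C) = 0.635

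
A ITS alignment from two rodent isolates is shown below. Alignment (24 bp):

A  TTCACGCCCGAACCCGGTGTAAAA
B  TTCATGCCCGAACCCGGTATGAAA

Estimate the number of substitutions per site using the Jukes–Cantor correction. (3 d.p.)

The sequences differ at 3 of 24 sites (5, 19, 21), so p = 3/24 = 0.125.
d = −(3/4) ln(1 − 4p/3) = −0.75 ln(1 − 0.166667) = −0.75 ln(0.833333)
  = −0.75 × (-0.182322) = 0.136742 substitutions/site.

0.137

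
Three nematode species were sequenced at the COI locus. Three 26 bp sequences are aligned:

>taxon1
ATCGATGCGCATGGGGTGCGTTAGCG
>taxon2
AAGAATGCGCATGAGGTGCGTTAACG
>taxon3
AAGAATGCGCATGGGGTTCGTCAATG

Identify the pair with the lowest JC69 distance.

taxon2 and taxon3

taxon1–taxon2: 5/26 differ, p = 0.192, d = 0.222.
taxon1–taxon3: 7/26 differ, p = 0.269, d = 0.334.
taxon2–taxon3: 4/26 differ, p = 0.154, d = 0.172.
The smallest distance is between taxon2 and taxon3.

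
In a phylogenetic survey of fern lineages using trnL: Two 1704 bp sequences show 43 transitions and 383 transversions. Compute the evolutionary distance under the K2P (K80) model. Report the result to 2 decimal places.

P = 43/1704 ≈ 0.025235 and Q = 383/1704 ≈ 0.224765.
Under the Kimura two-parameter model, d = −½ ln(1 − 2P − Q) − ¼ ln(1 − 2Q).
1 − 2P − Q = 0.724765, giving −½ ln(0.724765) = 0.160954.
1 − 2Q = 0.55047, giving −¼ ln(0.55047) = 0.149246.
d = 0.160954 + 0.149246 = 0.310200.

0.31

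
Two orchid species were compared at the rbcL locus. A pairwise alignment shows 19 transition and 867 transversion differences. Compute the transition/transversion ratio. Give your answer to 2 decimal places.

R = 19/867 = 0.021914… ≈ 0.02 (to 2 d.p.).

0.02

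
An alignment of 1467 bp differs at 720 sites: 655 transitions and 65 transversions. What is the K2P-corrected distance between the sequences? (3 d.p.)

P = 655/1467 ≈ 0.446489 and Q = 65/1467 ≈ 0.044308.
Under the Kimura two-parameter model, d = −½ ln(1 − 2P − Q) − ¼ ln(1 − 2Q).
1 − 2P − Q = 0.062714, giving −½ ln(0.062714) = 1.384585.
1 − 2Q = 0.911384, giving −¼ ln(0.911384) = 0.023198.
d = 1.384585 + 0.023198 = 1.407783.

1.408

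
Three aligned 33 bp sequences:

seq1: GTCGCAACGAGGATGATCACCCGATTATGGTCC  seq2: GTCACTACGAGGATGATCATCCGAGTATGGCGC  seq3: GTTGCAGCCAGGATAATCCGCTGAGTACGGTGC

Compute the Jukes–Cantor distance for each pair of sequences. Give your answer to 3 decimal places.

seq1–seq2: 6/33 sites differ → p ≈ 0.181818, d = −0.75 ln(1 − 0.242424) = 0.208224 ≈ 0.208.
seq1–seq3: 10/33 sites differ → p ≈ 0.30303, d = −0.75 ln(1 − 0.40404) = 0.388186 ≈ 0.388.
seq2–seq3: 11/33 sites differ → p ≈ 0.333333, d = −0.75 ln(1 − 0.444444) = 0.440839 ≈ 0.441.

d(seq1,seq2) = 0.208, d(seq1,seq3) = 0.388, d(seq2,seq3) = 0.441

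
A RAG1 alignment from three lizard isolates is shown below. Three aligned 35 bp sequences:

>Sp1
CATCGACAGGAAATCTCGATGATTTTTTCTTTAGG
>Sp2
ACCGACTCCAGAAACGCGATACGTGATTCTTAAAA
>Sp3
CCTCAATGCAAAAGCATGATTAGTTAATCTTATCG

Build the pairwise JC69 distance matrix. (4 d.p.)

d(Sp1,Sp2) = 1.2071, d(Sp1,Sp3) = 0.7053, d(Sp2,Sp3) = 0.7053

Sp1–Sp2: 21/35 sites differ → p = 0.6, d = −0.75 ln(1 − 0.8) = 1.207078 ≈ 1.2071.
Sp1–Sp3: 16/35 sites differ → p ≈ 0.457143, d = −0.75 ln(1 − 0.609524) = 0.705292 ≈ 0.7053.
Sp2–Sp3: 16/35 sites differ → p ≈ 0.457143, d = −0.75 ln(1 − 0.609524) = 0.705292 ≈ 0.7053.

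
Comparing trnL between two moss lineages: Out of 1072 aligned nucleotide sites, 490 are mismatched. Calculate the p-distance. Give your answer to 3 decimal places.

0.457

p = 490/1072 = 0.457089… ≈ 0.457 (to 3 d.p.).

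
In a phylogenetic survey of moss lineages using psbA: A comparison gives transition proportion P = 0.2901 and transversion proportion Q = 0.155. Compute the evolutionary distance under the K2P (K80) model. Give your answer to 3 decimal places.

Under the Kimura two-parameter model, d = −½ ln(1 − 2P − Q) − ¼ ln(1 − 2Q).
1 − 2P − Q = 0.2648, giving −½ ln(0.2648) = 0.664390.
1 − 2Q = 0.69, giving −¼ ln(0.69) = 0.092766.
d = 0.664390 + 0.092766 = 0.757156.

0.757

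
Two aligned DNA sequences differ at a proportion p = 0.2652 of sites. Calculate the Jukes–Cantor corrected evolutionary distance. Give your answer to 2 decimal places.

d = −(3/4) ln(1 − 4p/3) = −0.75 ln(1 − 0.3536) = −0.75 ln(0.6464)
  = −0.75 × (-0.436337) = 0.327253 substitutions/site.

0.33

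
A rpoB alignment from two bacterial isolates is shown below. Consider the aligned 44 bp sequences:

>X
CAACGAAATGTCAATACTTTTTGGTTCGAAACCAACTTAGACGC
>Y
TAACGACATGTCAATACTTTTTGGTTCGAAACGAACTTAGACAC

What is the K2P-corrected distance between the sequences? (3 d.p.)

0.097

Of 44 sites, 2 differences are transitions and 2 are transversions, so P = 2/44 ≈ 0.045455 and Q = 2/44 ≈ 0.045455.
Under the Kimura two-parameter model, d = −½ ln(1 − 2P − Q) − ¼ ln(1 − 2Q).
1 − 2P − Q = 0.863635, giving −½ ln(0.863635) = 0.073303.
1 − 2Q = 0.90909, giving −¼ ln(0.90909) = 0.023828.
d = 0.073303 + 0.023828 = 0.097131.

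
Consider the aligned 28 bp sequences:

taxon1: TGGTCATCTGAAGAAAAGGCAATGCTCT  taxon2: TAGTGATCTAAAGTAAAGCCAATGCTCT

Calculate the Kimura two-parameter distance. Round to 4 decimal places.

Of 28 sites, 2 differences are transitions and 3 are transversions, so P = 2/28 ≈ 0.071429 and Q = 3/28 ≈ 0.107143.
Under the Kimura two-parameter model, d = −½ ln(1 − 2P − Q) − ¼ ln(1 − 2Q).
1 − 2P − Q = 0.749999, giving −½ ln(0.749999) = 0.143842.
1 − 2Q = 0.785714, giving −¼ ln(0.785714) = 0.060291.
d = 0.143842 + 0.060291 = 0.204133.

0.2041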